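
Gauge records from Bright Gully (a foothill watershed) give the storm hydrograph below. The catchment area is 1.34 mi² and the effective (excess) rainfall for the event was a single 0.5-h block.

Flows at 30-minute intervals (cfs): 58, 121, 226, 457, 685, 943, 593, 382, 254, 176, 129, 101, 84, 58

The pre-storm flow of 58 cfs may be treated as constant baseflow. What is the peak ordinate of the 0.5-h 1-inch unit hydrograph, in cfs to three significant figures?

Direct runoff: 0.0, 63.0, 168.0, 399.0, 627.0, 885.0, 535.0, 324.0, 196.0, 118.0, 71.0, 43.0, 26.0, 0.0 cfs; ΣQ_DR = 3455 cfs, peak = 885.0 cfs.
Runoff depth d = ΣQ_DR·Δt / A = 3455 × 1800 / (1.34 mi²) = 1.998 in.
The 1-inch UH is the DRH scaled by (1 in)/d, so U_p = 885.0 × 1/1.998 = 443 cfs.

U_p ≈ 443 cfs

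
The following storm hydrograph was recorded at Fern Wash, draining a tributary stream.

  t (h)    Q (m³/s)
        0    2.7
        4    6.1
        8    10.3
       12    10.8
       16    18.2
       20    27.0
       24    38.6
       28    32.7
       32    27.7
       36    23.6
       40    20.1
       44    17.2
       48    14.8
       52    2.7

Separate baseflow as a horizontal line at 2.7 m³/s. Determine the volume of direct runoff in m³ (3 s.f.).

Direct-runoff ordinates (Q − Q_b): 0.0, 3.4, 7.6, 8.1, 15.5, 24.3, 35.9, 30.0, 25.0, 20.9, 17.4, 14.5, 12.1, 0.0 m³/s.
ΣQ_DR = 214.7 m³/s.
With Δt = 4 h = 14400 s, V = ΣQ_DR · Δt = 214.7 × 14400 = 3.09 × 10^6 m³.

V ≈ 3.09 × 10^6 m³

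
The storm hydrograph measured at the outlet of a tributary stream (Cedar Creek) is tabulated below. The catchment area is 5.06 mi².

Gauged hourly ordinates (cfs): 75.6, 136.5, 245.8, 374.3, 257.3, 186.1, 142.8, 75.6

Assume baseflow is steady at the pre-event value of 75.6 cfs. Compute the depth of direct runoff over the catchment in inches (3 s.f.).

Direct runoff: 0.0, 60.9, 170.2, 298.7, 181.7, 110.5, 67.2, 0.0 cfs; ΣQ_DR = 889.2 cfs.
V = ΣQ_DR · Δt = 889.2 × 3600 s = 3.201 × 10^6 ft³.
Over A = 5.06 mi², depth = V / A = 0.272 in.

d ≈ 0.272 in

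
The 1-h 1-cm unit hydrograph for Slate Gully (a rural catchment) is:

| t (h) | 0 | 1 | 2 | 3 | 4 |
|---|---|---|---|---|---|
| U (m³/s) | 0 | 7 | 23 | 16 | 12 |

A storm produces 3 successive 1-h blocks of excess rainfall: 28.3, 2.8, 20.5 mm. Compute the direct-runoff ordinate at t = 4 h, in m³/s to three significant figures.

By discrete convolution, Q_j = Σ (P_i / 10 mm) · U_{j−i}.
At t = 4 h (j=4): Q = (28.3/10)·12 + (2.8/10)·16 + (20.5/10)·23 = 85.6 m³/s.

Q ≈ 85.6 m³/s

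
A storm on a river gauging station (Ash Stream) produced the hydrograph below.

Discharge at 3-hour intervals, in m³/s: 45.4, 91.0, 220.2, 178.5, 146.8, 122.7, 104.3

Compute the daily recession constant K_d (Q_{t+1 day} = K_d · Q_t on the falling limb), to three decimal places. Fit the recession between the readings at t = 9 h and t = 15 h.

Between t = 9 h and t = 15 h the flow falls from 178.5 to 122.7 m³/s over 2×3 h = 6 h.
Per-interval ratio K = (122.7/178.5)^(1/2) = 0.8291; K_d = K^(24/3) = 0.223.

K_d ≈ 0.223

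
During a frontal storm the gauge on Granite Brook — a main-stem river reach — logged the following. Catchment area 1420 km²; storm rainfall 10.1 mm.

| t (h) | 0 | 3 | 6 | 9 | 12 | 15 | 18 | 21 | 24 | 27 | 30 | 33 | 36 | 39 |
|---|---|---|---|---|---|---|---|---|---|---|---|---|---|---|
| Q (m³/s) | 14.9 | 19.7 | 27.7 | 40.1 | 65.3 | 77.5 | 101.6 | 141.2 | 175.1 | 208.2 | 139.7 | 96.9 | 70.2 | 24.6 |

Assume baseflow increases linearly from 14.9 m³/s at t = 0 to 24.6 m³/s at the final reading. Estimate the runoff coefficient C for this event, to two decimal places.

ΣQ_DR = 926.2 m³/s; V = ΣQ_DR·Δt = 1.000 × 10^7 m³.
Runoff depth d = V / A = 7.044 mm.
C = d / P = 7.044 / 10.1 = 0.70.

C ≈ 0.70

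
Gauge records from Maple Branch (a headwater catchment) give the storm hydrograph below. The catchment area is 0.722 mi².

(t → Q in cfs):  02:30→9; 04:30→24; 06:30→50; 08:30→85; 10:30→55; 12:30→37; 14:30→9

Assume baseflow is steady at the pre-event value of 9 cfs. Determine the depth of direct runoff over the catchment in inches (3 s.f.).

Direct runoff: 0.0, 15.0, 41.0, 76.0, 46.0, 28.0, 0.0 cfs; ΣQ_DR = 206.0 cfs.
V = ΣQ_DR · Δt = 206.0 × 7200 s = 1.483 × 10^6 ft³.
Over A = 0.722 mi², depth = V / A = 0.884 in.

d ≈ 0.884 in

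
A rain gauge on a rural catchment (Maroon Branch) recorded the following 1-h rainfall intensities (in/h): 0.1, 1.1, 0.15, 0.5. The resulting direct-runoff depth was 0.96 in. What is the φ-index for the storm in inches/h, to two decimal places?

Only the 2 blocks with intensity above φ contribute runoff: 1.1, 0.5 in/h.
Σ(I−φ)·Δt = d  ⇒  (1.1+0.5 − 2φ)·1 = 0.96
φ = (1.600 − 0.96/1) / 2 = 0.32 in/h.

φ ≈ 0.32 in/h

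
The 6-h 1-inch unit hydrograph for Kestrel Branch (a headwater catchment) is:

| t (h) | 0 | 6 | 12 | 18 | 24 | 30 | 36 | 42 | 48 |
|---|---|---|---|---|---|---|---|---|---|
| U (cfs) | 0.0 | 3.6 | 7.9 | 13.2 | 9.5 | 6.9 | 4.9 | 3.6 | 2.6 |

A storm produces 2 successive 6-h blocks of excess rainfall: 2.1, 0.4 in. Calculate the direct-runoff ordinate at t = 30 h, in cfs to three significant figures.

By discrete convolution, Q_j = Σ (P_i / 1 in) · U_{j−i}.
At t = 30 h (j=5): Q = (2.1/1)·6.9 + (0.4/1)·9.5 = 18.3 cfs.

Q ≈ 18.3 cfs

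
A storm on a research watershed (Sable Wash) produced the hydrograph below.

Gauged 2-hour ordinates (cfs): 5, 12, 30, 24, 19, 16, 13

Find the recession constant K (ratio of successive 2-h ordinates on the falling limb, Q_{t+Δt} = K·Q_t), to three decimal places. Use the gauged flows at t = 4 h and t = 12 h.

K ≈ 0.811

Using the recession-limb readings at t = 4 h and t = 12 h: Q falls from 30 to 13 cfs over 4 intervals.
K = (Q₂/Q₁)^(1/4) = (13/30)^(1/4) = 0.811.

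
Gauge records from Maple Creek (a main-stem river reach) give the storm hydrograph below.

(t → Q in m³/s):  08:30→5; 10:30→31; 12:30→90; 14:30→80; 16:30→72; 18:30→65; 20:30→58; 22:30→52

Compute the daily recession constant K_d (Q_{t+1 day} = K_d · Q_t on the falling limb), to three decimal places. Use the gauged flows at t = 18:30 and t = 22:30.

Between t = 18:30 and t = 22:30 the flow falls from 65 to 52 m³/s over 2×2 h = 4 h.
Per-interval ratio K = (52/65)^(1/2) = 0.8944; K_d = K^(24/2) = 0.262.

K_d ≈ 0.262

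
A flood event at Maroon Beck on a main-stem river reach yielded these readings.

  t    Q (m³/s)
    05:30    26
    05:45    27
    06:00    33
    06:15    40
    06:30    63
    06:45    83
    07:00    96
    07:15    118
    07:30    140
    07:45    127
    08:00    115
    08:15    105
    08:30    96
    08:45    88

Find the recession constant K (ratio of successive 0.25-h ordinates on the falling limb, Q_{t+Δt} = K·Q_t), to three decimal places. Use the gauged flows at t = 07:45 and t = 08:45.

K ≈ 0.912

Using the recession-limb readings at t = 07:45 and t = 08:45: Q falls from 127 to 88 m³/s over 4 intervals.
K = (Q₂/Q₁)^(1/4) = (88/127)^(1/4) = 0.912.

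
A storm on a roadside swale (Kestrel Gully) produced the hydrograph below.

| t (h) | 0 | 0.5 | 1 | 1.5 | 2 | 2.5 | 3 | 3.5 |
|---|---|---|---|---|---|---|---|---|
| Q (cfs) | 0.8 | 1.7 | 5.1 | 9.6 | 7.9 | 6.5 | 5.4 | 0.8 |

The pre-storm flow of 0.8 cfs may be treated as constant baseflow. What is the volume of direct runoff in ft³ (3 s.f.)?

Direct-runoff ordinates (Q − Q_b): 0.0, 0.9, 4.3, 8.8, 7.1, 5.7, 4.6, 0.0 cfs.
ΣQ_DR = 31.40 cfs.
With Δt = 0.5 h = 1800 s, V = ΣQ_DR · Δt = 31.40 × 1800 = 56500 ft³.

V ≈ 56500 ft³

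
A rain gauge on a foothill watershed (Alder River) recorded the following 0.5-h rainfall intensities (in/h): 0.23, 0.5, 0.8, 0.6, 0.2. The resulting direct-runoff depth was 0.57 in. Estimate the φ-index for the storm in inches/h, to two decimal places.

φ ≈ 0.25 in/h

Only the 3 blocks with intensity above φ contribute runoff: 0.5, 0.8, 0.6 in/h.
Σ(I−φ)·Δt = d  ⇒  (0.5+0.8+0.6 − 3φ)·0.5 = 0.57
φ = (1.900 − 0.57/0.5) / 3 = 0.25 in/h.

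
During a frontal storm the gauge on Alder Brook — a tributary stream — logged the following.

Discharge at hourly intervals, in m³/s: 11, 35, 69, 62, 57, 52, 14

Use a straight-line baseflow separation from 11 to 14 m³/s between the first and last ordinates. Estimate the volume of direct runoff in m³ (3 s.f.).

Direct-runoff ordinates (Q − Q_b): 0.00, 23.50, 57.00, 49.50, 44.00, 38.50, 0.00 m³/s.
ΣQ_DR = 212.5 m³/s.
With Δt = 1 h = 3600 s, V = ΣQ_DR · Δt = 212.5 × 3600 = 7.65 × 10^5 m³.

V ≈ 7.65 × 10^5 m³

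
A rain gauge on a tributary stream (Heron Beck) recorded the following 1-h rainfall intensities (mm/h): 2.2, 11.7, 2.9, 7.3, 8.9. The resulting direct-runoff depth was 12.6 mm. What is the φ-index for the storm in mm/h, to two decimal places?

φ ≈ 5.10 mm/h

Only the 3 blocks with intensity above φ contribute runoff: 11.7, 7.3, 8.9 mm/h.
Σ(I−φ)·Δt = d  ⇒  (11.7+7.3+8.9 − 3φ)·1 = 12.6
φ = (27.90 − 12.6/1) / 3 = 5.10 mm/h.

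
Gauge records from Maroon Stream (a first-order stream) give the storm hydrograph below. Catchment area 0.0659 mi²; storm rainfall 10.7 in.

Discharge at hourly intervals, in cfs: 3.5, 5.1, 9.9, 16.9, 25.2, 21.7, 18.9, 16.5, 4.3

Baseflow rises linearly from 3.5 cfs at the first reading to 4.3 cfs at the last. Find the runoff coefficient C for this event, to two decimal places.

ΣQ_DR = 86.90 cfs; V = ΣQ_DR·Δt = 3.128 × 10^5 ft³.
Runoff depth d = V / A = 2.043 in.
C = d / P = 2.043 / 10.7 = 0.19.

C ≈ 0.19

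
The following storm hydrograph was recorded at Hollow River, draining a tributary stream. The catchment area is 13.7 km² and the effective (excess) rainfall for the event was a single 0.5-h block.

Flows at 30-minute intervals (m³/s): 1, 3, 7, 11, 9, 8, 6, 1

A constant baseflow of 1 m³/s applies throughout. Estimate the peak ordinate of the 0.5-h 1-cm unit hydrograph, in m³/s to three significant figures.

U_p ≈ 20.0 m³/s

Direct runoff: 0.0, 2.0, 6.0, 10.0, 8.0, 7.0, 5.0, 0.0 m³/s; ΣQ_DR = 38.00 m³/s, peak = 10.0 m³/s.
Runoff depth d = ΣQ_DR·Δt / A = 38.00 × 1800 / (13.7 km²) = 4.993 mm.
The 1-cm UH is the DRH scaled by (10 mm)/d, so U_p = 10.0 × 10/4.993 = 20.0 m³/s.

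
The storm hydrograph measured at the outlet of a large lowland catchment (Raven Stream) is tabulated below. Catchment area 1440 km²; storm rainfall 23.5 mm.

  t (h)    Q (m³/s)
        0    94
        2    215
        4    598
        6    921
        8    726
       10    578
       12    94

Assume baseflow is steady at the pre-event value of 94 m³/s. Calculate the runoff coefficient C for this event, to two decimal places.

C ≈ 0.55

ΣQ_DR = 2568 m³/s; V = ΣQ_DR·Δt = 1.849 × 10^7 m³.
Runoff depth d = V / A = 12.84 mm.
C = d / P = 12.84 / 23.5 = 0.55.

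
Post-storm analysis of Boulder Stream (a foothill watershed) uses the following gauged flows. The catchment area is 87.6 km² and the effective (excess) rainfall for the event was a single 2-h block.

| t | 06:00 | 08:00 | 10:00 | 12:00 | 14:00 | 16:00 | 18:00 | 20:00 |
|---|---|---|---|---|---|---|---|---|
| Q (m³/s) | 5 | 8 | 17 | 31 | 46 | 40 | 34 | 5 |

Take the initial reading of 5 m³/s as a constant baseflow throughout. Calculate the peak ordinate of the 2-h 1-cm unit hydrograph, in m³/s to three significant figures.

Direct runoff: 0.0, 3.0, 12.0, 26.0, 41.0, 35.0, 29.0, 0.0 m³/s; ΣQ_DR = 146.0 m³/s, peak = 41.0 m³/s.
Runoff depth d = ΣQ_DR·Δt / A = 146.0 × 7200 / (87.6 km²) = 12.00 mm.
The 1-cm UH is the DRH scaled by (10 mm)/d, so U_p = 41.0 × 10/12.00 = 34.2 m³/s.

U_p ≈ 34.2 m³/s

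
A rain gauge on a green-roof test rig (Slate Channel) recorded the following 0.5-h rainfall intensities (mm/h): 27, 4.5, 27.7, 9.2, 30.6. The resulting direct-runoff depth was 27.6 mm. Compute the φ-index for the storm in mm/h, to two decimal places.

Only the 3 blocks with intensity above φ contribute runoff: 27, 27.7, 30.6 mm/h.
Σ(I−φ)·Δt = d  ⇒  (27+27.7+30.6 − 3φ)·0.5 = 27.6
φ = (85.30 − 27.6/0.5) / 3 = 10.03 mm/h.

φ ≈ 10.03 mm/h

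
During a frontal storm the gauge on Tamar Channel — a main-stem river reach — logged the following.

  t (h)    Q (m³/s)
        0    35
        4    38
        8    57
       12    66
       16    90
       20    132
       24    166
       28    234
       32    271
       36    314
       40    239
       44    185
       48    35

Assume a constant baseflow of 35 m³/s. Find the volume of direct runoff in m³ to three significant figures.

V ≈ 2.03 × 10^7 m³

Direct-runoff ordinates (Q − Q_b): 0.0, 3.0, 22.0, 31.0, 55.0, 97.0, 131.0, 199.0, 236.0, 279.0, 204.0, 150.0, 0.0 m³/s.
ΣQ_DR = 1407 m³/s.
With Δt = 4 h = 14400 s, V = ΣQ_DR · Δt = 1407 × 14400 = 2.03 × 10^7 m³.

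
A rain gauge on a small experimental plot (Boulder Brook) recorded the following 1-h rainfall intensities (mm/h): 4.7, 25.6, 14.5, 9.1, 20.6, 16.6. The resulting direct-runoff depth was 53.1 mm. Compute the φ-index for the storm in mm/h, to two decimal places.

φ ≈ 6.66 mm/h

Only the 5 blocks with intensity above φ contribute runoff: 25.6, 14.5, 9.1, 20.6, 16.6 mm/h.
Σ(I−φ)·Δt = d  ⇒  (25.6+14.5+9.1+20.6+16.6 − 5φ)·1 = 53.1
φ = (86.40 − 53.1/1) / 5 = 6.66 mm/h.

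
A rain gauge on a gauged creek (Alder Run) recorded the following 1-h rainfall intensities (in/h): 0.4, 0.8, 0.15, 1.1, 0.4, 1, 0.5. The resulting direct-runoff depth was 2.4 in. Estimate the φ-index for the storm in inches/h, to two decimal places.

φ ≈ 0.30 in/h

Only the 6 blocks with intensity above φ contribute runoff: 0.4, 0.8, 1.1, 0.4, 1, 0.5 in/h.
Σ(I−φ)·Δt = d  ⇒  (0.4+0.8+1.1+0.4+1+0.5 − 6φ)·1 = 2.4
φ = (4.200 − 2.4/1) / 6 = 0.30 in/h.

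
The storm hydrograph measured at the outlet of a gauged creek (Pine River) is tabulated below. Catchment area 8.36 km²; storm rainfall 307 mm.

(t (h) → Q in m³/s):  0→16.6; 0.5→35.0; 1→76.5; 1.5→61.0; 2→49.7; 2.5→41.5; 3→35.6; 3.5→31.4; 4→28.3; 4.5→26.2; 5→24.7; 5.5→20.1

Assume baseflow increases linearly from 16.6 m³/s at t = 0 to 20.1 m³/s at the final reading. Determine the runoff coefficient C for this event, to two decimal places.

ΣQ_DR = 226.4 m³/s; V = ΣQ_DR·Δt = 4.075 × 10^5 m³.
Runoff depth d = V / A = 48.75 mm.
C = d / P = 48.75 / 307 = 0.16.

C ≈ 0.16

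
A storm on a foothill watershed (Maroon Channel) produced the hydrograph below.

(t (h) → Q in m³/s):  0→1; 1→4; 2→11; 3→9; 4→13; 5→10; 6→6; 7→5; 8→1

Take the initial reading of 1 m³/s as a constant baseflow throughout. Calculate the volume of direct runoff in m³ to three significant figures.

Direct-runoff ordinates (Q − Q_b): 0.0, 3.0, 10.0, 8.0, 12.0, 9.0, 5.0, 4.0, 0.0 m³/s.
ΣQ_DR = 51.00 m³/s.
With Δt = 1 h = 3600 s, V = ΣQ_DR · Δt = 51.00 × 3600 = 1.84 × 10^5 m³.

V ≈ 1.84 × 10^5 m³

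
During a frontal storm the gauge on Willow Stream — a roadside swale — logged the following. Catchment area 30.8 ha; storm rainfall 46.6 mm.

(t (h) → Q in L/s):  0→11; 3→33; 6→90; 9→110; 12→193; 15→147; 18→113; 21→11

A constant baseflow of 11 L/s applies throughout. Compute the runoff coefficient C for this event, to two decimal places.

ΣQ_DR = 620.0 L/s; V = ΣQ_DR·Δt = 6.696 × 10^6 L.
Runoff depth d = V / A = 21.74 mm.
C = d / P = 21.74 / 46.6 = 0.47.

C ≈ 0.47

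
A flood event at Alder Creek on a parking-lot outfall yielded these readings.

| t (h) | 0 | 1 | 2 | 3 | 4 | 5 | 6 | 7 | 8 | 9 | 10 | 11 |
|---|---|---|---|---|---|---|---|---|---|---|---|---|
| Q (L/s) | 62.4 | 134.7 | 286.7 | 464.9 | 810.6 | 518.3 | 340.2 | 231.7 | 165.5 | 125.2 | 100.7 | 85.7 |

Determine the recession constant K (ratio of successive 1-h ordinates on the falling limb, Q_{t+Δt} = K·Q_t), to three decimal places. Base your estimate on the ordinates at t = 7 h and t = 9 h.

K ≈ 0.735

Using the recession-limb readings at t = 7 h and t = 9 h: Q falls from 231.7 to 125.2 L/s over 2 intervals.
K = (Q₂/Q₁)^(1/2) = (125.2/231.7)^(1/2) = 0.735.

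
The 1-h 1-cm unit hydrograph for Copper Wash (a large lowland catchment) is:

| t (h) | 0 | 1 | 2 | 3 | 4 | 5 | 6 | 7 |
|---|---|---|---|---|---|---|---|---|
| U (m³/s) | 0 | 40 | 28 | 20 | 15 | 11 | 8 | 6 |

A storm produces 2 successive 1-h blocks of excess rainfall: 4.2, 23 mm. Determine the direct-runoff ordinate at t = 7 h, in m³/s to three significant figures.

By discrete convolution, Q_j = Σ (P_i / 10 mm) · U_{j−i}.
At t = 7 h (j=7): Q = (4.2/10)·6 + (23/10)·8 = 20.9 m³/s.

Q ≈ 20.9 m³/s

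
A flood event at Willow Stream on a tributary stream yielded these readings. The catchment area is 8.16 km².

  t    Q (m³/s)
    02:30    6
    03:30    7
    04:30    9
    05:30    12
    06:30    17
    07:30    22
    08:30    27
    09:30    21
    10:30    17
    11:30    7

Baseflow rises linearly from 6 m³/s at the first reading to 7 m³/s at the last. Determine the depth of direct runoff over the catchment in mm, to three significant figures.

d ≈ 35.3 mm

Direct runoff: 0.00, 0.89, 2.78, 5.67, 10.56, 15.44, 20.33, 14.22, 10.11, 0.00 m³/s; ΣQ_DR = 80.00 m³/s.
V = ΣQ_DR · Δt = 80.00 × 3600 s = 2.880 × 10^5 m³.
Over A = 8.16 km², depth = V / A = 35.3 mm.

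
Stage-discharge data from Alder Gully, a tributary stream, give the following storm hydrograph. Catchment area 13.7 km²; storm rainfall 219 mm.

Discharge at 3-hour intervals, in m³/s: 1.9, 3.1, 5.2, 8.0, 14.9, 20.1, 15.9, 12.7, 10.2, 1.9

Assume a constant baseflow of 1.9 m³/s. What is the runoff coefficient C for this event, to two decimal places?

ΣQ_DR = 74.90 m³/s; V = ΣQ_DR·Δt = 8.089 × 10^5 m³.
Runoff depth d = V / A = 59.05 mm.
C = d / P = 59.05 / 219 = 0.27.

C ≈ 0.27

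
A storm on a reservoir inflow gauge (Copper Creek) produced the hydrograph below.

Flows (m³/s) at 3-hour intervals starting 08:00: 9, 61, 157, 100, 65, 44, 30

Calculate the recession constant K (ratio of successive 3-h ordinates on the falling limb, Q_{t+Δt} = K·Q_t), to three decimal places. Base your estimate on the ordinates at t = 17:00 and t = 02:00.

Using the recession-limb readings at t = 17:00 and t = 02:00: Q falls from 100 to 30 m³/s over 3 intervals.
K = (Q₂/Q₁)^(1/3) = (30/100)^(1/3) = 0.669.

K ≈ 0.669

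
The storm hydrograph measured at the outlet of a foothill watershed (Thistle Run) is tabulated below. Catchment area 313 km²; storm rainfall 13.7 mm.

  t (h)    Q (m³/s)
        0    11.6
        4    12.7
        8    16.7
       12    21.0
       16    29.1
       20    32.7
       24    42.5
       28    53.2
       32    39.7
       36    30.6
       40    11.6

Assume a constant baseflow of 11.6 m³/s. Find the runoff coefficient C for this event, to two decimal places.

C ≈ 0.58

ΣQ_DR = 173.8 m³/s; V = ΣQ_DR·Δt = 2.503 × 10^6 m³.
Runoff depth d = V / A = 7.996 mm.
C = d / P = 7.996 / 13.7 = 0.58.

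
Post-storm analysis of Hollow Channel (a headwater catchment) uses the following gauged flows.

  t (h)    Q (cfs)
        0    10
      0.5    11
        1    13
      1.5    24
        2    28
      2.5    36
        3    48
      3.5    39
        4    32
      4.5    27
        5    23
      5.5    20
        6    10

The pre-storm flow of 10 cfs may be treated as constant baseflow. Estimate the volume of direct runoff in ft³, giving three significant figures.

V ≈ 3.44 × 10^5 ft³

Direct-runoff ordinates (Q − Q_b): 0.0, 1.0, 3.0, 14.0, 18.0, 26.0, 38.0, 29.0, 22.0, 17.0, 13.0, 10.0, 0.0 cfs.
ΣQ_DR = 191.0 cfs.
With Δt = 0.5 h = 1800 s, V = ΣQ_DR · Δt = 191.0 × 1800 = 3.44 × 10^5 ft³.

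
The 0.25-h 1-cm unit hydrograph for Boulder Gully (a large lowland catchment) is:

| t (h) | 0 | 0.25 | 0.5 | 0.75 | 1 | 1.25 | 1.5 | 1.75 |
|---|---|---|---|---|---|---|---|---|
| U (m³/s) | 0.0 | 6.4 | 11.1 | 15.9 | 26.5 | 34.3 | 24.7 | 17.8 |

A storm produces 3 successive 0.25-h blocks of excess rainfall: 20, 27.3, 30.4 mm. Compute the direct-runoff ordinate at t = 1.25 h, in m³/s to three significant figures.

Q ≈ 189 m³/s

By discrete convolution, Q_j = Σ (P_i / 10 mm) · U_{j−i}.
At t = 1.25 h (j=5): Q = (20/10)·34.3 + (27.3/10)·26.5 + (30.4/10)·15.9 = 189 m³/s.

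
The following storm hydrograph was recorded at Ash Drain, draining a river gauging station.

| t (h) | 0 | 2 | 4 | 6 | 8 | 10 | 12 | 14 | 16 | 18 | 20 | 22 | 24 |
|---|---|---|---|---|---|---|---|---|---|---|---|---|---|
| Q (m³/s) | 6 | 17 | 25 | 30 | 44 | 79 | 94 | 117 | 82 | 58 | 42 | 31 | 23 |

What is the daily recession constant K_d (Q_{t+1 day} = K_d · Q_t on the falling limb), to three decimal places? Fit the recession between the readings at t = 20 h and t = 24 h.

Between t = 20 h and t = 24 h the flow falls from 42 to 23 m³/s over 2×2 h = 4 h.
Per-interval ratio K = (23/42)^(1/2) = 0.7400; K_d = K^(24/2) = 0.027.

K_d ≈ 0.027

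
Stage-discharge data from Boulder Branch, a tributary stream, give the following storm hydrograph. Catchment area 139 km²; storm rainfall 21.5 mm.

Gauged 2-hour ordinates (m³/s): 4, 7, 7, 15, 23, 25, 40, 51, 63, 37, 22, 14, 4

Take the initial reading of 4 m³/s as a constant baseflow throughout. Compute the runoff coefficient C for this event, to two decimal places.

C ≈ 0.63

ΣQ_DR = 260.0 m³/s; V = ΣQ_DR·Δt = 1.872 × 10^6 m³.
Runoff depth d = V / A = 13.47 mm.
C = d / P = 13.47 / 21.5 = 0.63.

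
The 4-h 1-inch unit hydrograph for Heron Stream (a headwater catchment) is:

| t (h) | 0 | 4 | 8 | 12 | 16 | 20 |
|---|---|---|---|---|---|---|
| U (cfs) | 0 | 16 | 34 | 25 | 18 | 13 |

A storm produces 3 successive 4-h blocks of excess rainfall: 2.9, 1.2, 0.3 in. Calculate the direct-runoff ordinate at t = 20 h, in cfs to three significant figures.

Q ≈ 66.8 cfs

By discrete convolution, Q_j = Σ (P_i / 1 in) · U_{j−i}.
At t = 20 h (j=5): Q = (2.9/1)·13 + (1.2/1)·18 + (0.3/1)·25 = 66.8 cfs.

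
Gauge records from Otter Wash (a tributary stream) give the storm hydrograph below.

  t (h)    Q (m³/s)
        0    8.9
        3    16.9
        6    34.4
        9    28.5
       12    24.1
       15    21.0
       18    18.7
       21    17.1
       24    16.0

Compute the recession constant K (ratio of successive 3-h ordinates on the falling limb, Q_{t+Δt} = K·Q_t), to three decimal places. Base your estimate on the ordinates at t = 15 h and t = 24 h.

K ≈ 0.913

Using the recession-limb readings at t = 15 h and t = 24 h: Q falls from 21.0 to 16.0 m³/s over 3 intervals.
K = (Q₂/Q₁)^(1/3) = (16.0/21.0)^(1/3) = 0.913.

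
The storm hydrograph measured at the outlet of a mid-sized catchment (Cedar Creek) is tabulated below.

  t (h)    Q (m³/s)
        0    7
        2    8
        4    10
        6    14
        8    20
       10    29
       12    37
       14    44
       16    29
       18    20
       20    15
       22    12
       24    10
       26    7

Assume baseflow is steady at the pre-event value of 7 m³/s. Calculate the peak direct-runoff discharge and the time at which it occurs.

Q_p = 37.0 m³/s at t = 14 h

Subtracting baseflow gives direct-runoff ordinates: 0.0, 1.0, 3.0, 7.0, 13.0, 22.0, 30.0, 37.0, 22.0, 13.0, 8.0, 5.0, 3.0, 0.0 m³/s.
The maximum is 37.0 m³/s, occurring at the reading for t = 14 h.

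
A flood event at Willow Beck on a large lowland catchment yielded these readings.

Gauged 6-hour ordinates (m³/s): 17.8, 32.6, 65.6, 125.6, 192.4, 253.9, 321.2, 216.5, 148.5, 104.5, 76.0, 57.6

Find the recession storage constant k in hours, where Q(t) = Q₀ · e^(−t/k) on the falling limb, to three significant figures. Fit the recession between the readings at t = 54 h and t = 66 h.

On the falling limb, Q drops from 104.5 to 57.6 m³/s between t = 54 h and t = 66 h (Δt = 12 h).
k = −Δt / ln(Q₂/Q₁) = −12 / ln(57.6/104.5) = 20.1 h.

k ≈ 20.1 h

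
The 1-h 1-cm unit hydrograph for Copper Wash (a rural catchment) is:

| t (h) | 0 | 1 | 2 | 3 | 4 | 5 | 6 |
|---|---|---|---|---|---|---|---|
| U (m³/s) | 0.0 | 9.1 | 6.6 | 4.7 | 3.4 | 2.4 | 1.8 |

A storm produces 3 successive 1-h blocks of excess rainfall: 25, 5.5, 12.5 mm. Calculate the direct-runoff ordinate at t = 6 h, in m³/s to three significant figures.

By discrete convolution, Q_j = Σ (P_i / 10 mm) · U_{j−i}.
At t = 6 h (j=6): Q = (25/10)·1.8 + (5.5/10)·2.4 + (12.5/10)·3.4 = 10.1 m³/s.

Q ≈ 10.1 m³/s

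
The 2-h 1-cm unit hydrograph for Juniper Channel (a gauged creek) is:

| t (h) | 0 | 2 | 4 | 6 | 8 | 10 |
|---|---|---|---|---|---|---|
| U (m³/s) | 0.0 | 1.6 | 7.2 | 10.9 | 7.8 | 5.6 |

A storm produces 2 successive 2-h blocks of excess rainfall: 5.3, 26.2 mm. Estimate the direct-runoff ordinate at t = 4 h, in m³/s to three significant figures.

By discrete convolution, Q_j = Σ (P_i / 10 mm) · U_{j−i}.
At t = 4 h (j=2): Q = (5.3/10)·7.2 + (26.2/10)·1.6 = 8.01 m³/s.

Q ≈ 8.01 m³/s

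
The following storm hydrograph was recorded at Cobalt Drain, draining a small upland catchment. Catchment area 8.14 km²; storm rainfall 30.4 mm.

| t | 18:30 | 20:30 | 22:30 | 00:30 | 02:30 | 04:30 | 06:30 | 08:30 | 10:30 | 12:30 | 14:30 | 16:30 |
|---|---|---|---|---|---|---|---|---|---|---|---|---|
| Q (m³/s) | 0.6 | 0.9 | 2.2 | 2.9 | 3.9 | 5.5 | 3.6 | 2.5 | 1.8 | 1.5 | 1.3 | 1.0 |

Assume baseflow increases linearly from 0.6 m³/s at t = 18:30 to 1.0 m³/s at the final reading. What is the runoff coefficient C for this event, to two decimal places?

ΣQ_DR = 18.10 m³/s; V = ΣQ_DR·Δt = 1.303 × 10^5 m³.
Runoff depth d = V / A = 16.01 mm.
C = d / P = 16.01 / 30.4 = 0.53.

C ≈ 0.53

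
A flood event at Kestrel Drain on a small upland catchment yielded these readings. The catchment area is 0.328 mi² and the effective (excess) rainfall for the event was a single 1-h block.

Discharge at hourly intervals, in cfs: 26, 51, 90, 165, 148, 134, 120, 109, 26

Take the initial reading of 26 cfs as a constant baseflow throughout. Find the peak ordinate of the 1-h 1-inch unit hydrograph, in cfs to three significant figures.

Direct runoff: 0.0, 25.0, 64.0, 139.0, 122.0, 108.0, 94.0, 83.0, 0.0 cfs; ΣQ_DR = 635.0 cfs, peak = 139.0 cfs.
Runoff depth d = ΣQ_DR·Δt / A = 635.0 × 3600 / (0.328 mi²) = 3.000 in.
The 1-inch UH is the DRH scaled by (1 in)/d, so U_p = 139.0 × 1/3.000 = 46.3 cfs.

U_p ≈ 46.3 cfs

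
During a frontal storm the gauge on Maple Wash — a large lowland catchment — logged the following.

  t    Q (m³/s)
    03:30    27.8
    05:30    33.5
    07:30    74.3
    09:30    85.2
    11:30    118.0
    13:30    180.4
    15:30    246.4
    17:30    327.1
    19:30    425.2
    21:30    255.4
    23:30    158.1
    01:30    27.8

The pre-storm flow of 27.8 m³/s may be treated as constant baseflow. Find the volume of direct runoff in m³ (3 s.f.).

V ≈ 1.17 × 10^7 m³

Direct-runoff ordinates (Q − Q_b): 0.0, 5.7, 46.5, 57.4, 90.2, 152.6, 218.6, 299.3, 397.4, 227.6, 130.3, 0.0 m³/s.
ΣQ_DR = 1626 m³/s.
With Δt = 2 h = 7200 s, V = ΣQ_DR · Δt = 1626 × 7200 = 1.17 × 10^7 m³.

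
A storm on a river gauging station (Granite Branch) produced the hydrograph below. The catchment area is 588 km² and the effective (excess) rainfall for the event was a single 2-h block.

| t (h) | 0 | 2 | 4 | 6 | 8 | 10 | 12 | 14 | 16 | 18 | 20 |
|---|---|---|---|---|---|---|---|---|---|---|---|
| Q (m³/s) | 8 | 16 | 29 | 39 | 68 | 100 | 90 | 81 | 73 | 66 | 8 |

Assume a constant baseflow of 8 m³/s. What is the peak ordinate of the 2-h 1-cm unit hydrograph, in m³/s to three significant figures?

U_p ≈ 153 m³/s

Direct runoff: 0.0, 8.0, 21.0, 31.0, 60.0, 92.0, 82.0, 73.0, 65.0, 58.0, 0.0 m³/s; ΣQ_DR = 490.0 m³/s, peak = 92.0 m³/s.
Runoff depth d = ΣQ_DR·Δt / A = 490.0 × 7200 / (588 km²) = 6.000 mm.
The 1-cm UH is the DRH scaled by (10 mm)/d, so U_p = 92.0 × 10/6.000 = 153 m³/s.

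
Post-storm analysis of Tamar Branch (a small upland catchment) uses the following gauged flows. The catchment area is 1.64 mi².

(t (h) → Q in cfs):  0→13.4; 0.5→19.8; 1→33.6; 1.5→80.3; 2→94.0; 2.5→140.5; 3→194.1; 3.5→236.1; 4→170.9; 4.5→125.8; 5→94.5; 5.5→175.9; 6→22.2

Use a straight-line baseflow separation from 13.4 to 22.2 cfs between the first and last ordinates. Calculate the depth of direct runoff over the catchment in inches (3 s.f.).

Direct runoff: 0.00, 5.67, 18.73, 64.70, 77.67, 123.43, 176.30, 217.57, 151.63, 105.80, 73.77, 154.43, 0.00 cfs; ΣQ_DR = 1170 cfs.
V = ΣQ_DR · Δt = 1170 × 1800 s = 2.105 × 10^6 ft³.
Over A = 1.64 mi², depth = V / A = 0.553 in.

d ≈ 0.553 in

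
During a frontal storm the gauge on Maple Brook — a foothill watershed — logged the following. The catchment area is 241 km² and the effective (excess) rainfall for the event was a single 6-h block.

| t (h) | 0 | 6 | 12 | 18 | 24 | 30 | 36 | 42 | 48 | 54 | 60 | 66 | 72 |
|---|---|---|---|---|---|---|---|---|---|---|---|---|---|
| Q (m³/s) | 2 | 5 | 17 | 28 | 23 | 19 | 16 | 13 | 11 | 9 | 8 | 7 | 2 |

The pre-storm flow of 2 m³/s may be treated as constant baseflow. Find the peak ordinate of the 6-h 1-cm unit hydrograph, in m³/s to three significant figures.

U_p ≈ 21.6 m³/s

Direct runoff: 0.0, 3.0, 15.0, 26.0, 21.0, 17.0, 14.0, 11.0, 9.0, 7.0, 6.0, 5.0, 0.0 m³/s; ΣQ_DR = 134.0 m³/s, peak = 26.0 m³/s.
Runoff depth d = ΣQ_DR·Δt / A = 134.0 × 21600 / (241 km²) = 12.01 mm.
The 1-cm UH is the DRH scaled by (10 mm)/d, so U_p = 26.0 × 10/12.01 = 21.6 m³/s.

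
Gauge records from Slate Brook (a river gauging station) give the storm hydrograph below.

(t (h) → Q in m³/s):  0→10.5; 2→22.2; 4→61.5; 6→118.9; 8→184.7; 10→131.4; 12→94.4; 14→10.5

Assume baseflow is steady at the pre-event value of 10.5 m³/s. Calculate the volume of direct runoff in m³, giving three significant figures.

Direct-runoff ordinates (Q − Q_b): 0.0, 11.7, 51.0, 108.4, 174.2, 120.9, 83.9, 0.0 m³/s.
ΣQ_DR = 550.1 m³/s.
With Δt = 2 h = 7200 s, V = ΣQ_DR · Δt = 550.1 × 7200 = 3.96 × 10^6 m³.

V ≈ 3.96 × 10^6 m³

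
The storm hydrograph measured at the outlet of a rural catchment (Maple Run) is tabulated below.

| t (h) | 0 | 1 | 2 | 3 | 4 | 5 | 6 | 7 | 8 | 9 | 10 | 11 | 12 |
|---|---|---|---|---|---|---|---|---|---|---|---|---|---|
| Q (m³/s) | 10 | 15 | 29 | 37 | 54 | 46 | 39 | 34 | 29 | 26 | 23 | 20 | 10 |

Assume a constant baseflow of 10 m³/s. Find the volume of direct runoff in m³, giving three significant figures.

Direct-runoff ordinates (Q − Q_b): 0.0, 5.0, 19.0, 27.0, 44.0, 36.0, 29.0, 24.0, 19.0, 16.0, 13.0, 10.0, 0.0 m³/s.
ΣQ_DR = 242.0 m³/s.
With Δt = 1 h = 3600 s, V = ΣQ_DR · Δt = 242.0 × 3600 = 8.71 × 10^5 m³.

V ≈ 8.71 × 10^5 m³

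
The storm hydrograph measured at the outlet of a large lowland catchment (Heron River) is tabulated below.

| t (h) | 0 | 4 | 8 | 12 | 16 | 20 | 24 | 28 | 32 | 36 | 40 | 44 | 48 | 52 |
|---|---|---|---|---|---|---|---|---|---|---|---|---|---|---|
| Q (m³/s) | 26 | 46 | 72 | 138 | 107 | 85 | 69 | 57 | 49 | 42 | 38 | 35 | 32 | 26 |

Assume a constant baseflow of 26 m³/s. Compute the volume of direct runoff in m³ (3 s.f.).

V ≈ 6.60 × 10^6 m³

Direct-runoff ordinates (Q − Q_b): 0.0, 20.0, 46.0, 112.0, 81.0, 59.0, 43.0, 31.0, 23.0, 16.0, 12.0, 9.0, 6.0, 0.0 m³/s.
ΣQ_DR = 458.0 m³/s.
With Δt = 4 h = 14400 s, V = ΣQ_DR · Δt = 458.0 × 14400 = 6.60 × 10^6 m³.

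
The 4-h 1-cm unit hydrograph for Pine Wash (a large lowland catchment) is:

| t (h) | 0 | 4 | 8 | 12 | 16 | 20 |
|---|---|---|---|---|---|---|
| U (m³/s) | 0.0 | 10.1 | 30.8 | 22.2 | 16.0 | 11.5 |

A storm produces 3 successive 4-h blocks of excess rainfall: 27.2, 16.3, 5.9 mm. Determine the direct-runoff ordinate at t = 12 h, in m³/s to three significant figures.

By discrete convolution, Q_j = Σ (P_i / 10 mm) · U_{j−i}.
At t = 12 h (j=3): Q = (27.2/10)·22.2 + (16.3/10)·30.8 + (5.9/10)·10.1 = 117 m³/s.

Q ≈ 117 m³/s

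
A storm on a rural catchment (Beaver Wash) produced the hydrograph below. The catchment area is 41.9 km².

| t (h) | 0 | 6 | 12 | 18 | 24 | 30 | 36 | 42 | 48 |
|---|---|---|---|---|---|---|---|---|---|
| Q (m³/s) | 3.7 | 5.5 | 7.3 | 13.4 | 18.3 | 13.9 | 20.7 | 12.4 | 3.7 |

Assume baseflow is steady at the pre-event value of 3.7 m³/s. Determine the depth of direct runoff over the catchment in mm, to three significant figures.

d ≈ 33.8 mm

Direct runoff: 0.0, 1.8, 3.6, 9.7, 14.6, 10.2, 17.0, 8.7, 0.0 m³/s; ΣQ_DR = 65.60 m³/s.
V = ΣQ_DR · Δt = 65.60 × 21600 s = 1.417 × 10^6 m³.
Over A = 41.9 km², depth = V / A = 33.8 mm.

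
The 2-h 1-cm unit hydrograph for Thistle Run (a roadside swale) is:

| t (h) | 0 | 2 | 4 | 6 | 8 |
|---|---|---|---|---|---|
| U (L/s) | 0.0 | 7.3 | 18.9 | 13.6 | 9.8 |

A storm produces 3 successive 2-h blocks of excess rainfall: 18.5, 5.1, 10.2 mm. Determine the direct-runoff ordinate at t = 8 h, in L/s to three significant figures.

By discrete convolution, Q_j = Σ (P_i / 10 mm) · U_{j−i}.
At t = 8 h (j=4): Q = (18.5/10)·9.8 + (5.1/10)·13.6 + (10.2/10)·18.9 = 44.3 L/s.

Q ≈ 44.3 L/s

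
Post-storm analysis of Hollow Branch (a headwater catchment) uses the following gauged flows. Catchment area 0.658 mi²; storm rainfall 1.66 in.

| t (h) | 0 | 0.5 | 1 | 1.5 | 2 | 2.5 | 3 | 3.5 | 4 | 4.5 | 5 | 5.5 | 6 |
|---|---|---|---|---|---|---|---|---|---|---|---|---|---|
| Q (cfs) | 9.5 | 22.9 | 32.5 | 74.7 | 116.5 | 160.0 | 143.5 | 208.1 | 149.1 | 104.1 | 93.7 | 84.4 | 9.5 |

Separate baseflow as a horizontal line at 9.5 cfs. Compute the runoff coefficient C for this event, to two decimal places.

ΣQ_DR = 1085 cfs; V = ΣQ_DR·Δt = 1.953 × 10^6 ft³.
Runoff depth d = V / A = 1.278 in.
C = d / P = 1.278 / 1.66 = 0.77.

C ≈ 0.77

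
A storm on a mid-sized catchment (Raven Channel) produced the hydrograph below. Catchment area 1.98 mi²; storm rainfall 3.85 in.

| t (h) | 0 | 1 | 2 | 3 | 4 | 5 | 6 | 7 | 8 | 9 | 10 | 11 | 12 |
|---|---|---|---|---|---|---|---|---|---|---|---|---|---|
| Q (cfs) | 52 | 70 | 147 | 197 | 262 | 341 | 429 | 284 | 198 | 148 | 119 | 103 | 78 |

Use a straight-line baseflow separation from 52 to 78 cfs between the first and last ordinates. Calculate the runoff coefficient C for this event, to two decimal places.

C ≈ 0.32

ΣQ_DR = 1583 cfs; V = ΣQ_DR·Δt = 5.699 × 10^6 ft³.
Runoff depth d = V / A = 1.239 in.
C = d / P = 1.239 / 3.85 = 0.32.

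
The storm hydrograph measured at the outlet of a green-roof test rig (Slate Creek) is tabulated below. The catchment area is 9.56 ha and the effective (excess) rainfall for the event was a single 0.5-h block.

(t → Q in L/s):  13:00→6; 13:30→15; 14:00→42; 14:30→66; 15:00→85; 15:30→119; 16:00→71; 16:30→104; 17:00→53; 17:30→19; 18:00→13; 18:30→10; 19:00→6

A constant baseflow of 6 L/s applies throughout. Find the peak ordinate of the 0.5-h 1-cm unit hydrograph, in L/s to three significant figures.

U_p ≈ 113 L/s

Direct runoff: 0.0, 9.0, 36.0, 60.0, 79.0, 113.0, 65.0, 98.0, 47.0, 13.0, 7.0, 4.0, 0.0 L/s; ΣQ_DR = 531.0 L/s, peak = 113.0 L/s.
Runoff depth d = ΣQ_DR·Δt / A = 531.0 × 1800 / (9.56 ha) = 9.998 mm.
The 1-cm UH is the DRH scaled by (10 mm)/d, so U_p = 113.0 × 10/9.998 = 113 L/s.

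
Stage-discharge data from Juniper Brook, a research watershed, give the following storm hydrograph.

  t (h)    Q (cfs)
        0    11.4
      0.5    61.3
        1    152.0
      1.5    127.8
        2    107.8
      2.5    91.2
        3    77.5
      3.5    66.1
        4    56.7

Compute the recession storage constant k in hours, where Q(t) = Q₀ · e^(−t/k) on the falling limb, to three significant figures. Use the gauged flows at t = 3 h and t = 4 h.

k ≈ 3.20 h

On the falling limb, Q drops from 77.5 to 56.7 cfs between t = 3 h and t = 4 h (Δt = 1 h).
k = −Δt / ln(Q₂/Q₁) = −1 / ln(56.7/77.5) = 3.20 h.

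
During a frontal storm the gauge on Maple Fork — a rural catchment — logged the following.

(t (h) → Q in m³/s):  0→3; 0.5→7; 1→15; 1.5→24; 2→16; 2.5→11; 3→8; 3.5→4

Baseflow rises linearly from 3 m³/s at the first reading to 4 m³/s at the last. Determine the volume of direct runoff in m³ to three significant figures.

V ≈ 1.08 × 10^5 m³

Direct-runoff ordinates (Q − Q_b): 0.00, 3.86, 11.71, 20.57, 12.43, 7.29, 4.14, 0.00 m³/s.
ΣQ_DR = 60.00 m³/s.
With Δt = 0.5 h = 1800 s, V = ΣQ_DR · Δt = 60.00 × 1800 = 1.08 × 10^5 m³.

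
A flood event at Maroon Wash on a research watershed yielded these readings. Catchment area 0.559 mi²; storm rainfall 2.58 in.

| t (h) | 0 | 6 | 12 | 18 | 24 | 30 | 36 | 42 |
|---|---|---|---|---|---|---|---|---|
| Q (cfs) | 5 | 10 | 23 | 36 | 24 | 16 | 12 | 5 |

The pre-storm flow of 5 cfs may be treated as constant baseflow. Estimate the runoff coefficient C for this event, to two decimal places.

ΣQ_DR = 91.00 cfs; V = ΣQ_DR·Δt = 1.966 × 10^6 ft³.
Runoff depth d = V / A = 1.514 in.
C = d / P = 1.514 / 2.58 = 0.59.

C ≈ 0.59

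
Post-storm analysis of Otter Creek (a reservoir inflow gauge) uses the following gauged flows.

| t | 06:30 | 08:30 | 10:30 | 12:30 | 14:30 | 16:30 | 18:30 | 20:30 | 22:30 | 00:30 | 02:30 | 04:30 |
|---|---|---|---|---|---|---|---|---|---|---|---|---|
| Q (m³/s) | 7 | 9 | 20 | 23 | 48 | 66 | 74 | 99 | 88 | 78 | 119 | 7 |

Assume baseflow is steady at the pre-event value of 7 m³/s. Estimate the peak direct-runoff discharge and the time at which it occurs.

Q_p = 112.0 m³/s at t = 02:30

Subtracting baseflow gives direct-runoff ordinates: 0.0, 2.0, 13.0, 16.0, 41.0, 59.0, 67.0, 92.0, 81.0, 71.0, 112.0, 0.0 m³/s.
The maximum is 112.0 m³/s, occurring at the reading for t = 02:30.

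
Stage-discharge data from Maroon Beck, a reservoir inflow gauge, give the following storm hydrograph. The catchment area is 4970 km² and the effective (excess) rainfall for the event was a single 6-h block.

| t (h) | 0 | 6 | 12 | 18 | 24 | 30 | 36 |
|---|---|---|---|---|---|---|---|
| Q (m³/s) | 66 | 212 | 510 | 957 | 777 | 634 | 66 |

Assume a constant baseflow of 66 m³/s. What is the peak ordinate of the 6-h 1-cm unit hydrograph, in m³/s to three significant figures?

Direct runoff: 0.0, 146.0, 444.0, 891.0, 711.0, 568.0, 0.0 m³/s; ΣQ_DR = 2760 m³/s, peak = 891.0 m³/s.
Runoff depth d = ΣQ_DR·Δt / A = 2760 × 21600 / (4970 km²) = 12.00 mm.
The 1-cm UH is the DRH scaled by (10 mm)/d, so U_p = 891.0 × 10/12.00 = 743 m³/s.

U_p ≈ 743 m³/s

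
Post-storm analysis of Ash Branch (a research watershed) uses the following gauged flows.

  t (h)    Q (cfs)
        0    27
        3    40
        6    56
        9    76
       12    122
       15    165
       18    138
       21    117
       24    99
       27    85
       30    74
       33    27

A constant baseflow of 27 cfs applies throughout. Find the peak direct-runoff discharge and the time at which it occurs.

Subtracting baseflow gives direct-runoff ordinates: 0.0, 13.0, 29.0, 49.0, 95.0, 138.0, 111.0, 90.0, 72.0, 58.0, 47.0, 0.0 cfs.
The maximum is 138.0 cfs, occurring at the reading for t = 15 h.

Q_p = 138.0 cfs at t = 15 h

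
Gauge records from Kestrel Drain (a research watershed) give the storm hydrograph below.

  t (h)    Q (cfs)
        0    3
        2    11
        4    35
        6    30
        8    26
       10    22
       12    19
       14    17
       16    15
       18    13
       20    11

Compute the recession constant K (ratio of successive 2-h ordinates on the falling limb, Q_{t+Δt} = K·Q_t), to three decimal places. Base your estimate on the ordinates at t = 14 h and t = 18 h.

K ≈ 0.874

Using the recession-limb readings at t = 14 h and t = 18 h: Q falls from 17 to 13 cfs over 2 intervals.
K = (Q₂/Q₁)^(1/2) = (13/17)^(1/2) = 0.874.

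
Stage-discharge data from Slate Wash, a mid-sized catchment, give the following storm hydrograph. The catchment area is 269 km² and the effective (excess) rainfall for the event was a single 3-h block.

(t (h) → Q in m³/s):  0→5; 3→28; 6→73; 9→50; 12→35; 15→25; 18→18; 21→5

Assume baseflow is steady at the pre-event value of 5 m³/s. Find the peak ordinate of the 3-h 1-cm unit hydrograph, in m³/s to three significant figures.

U_p ≈ 85.1 m³/s

Direct runoff: 0.0, 23.0, 68.0, 45.0, 30.0, 20.0, 13.0, 0.0 m³/s; ΣQ_DR = 199.0 m³/s, peak = 68.0 m³/s.
Runoff depth d = ΣQ_DR·Δt / A = 199.0 × 10800 / (269 km²) = 7.990 mm.
The 1-cm UH is the DRH scaled by (10 mm)/d, so U_p = 68.0 × 10/7.990 = 85.1 m³/s.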